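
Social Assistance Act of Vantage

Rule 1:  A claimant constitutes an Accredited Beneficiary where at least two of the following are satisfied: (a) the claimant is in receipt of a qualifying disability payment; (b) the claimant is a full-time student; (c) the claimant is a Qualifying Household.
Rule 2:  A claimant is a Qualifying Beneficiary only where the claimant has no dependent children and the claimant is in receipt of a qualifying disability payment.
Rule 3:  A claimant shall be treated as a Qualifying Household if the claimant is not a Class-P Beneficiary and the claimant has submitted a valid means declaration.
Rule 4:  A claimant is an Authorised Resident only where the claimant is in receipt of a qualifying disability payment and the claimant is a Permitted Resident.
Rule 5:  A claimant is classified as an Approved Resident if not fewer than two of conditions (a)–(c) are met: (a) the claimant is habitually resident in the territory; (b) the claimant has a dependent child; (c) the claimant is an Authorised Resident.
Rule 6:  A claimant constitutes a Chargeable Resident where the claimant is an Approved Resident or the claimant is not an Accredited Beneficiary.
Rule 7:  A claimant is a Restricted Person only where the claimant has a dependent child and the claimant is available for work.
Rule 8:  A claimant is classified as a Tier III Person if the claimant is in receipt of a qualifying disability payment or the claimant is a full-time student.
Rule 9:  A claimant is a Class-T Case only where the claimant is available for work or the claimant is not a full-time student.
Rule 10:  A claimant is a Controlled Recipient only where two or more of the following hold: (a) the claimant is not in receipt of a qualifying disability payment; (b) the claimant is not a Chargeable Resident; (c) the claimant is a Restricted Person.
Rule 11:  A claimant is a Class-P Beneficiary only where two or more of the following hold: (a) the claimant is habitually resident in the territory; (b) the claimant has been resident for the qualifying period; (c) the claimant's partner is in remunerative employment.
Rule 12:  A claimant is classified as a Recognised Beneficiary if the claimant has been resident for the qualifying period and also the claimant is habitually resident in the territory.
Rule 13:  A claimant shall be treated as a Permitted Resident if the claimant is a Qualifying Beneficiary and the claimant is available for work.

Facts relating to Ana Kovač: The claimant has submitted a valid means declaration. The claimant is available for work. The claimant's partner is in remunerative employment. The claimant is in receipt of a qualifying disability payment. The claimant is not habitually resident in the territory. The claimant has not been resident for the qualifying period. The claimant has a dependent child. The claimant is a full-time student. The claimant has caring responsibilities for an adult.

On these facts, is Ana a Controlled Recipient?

Yes

rule 2 — Qualifying Beneficiary: [the claimant has no dependent children? no] AND [the claimant is in receipt of a qualifying disability payment? yes] → not satisfied.
rule 13 — Permitted Resident: [Qualifying Beneficiary (rule 2)? no] AND [the claimant is available for work? yes] → not satisfied.
rule 4 — Authorised Resident: [the claimant is in receipt of a qualifying disability payment? yes] AND [Permitted Resident (rule 13)? no] → not satisfied.
rule 5 — Approved Resident: the claimant is habitually resident in the territory? no; the claimant has a dependent child? yes; Authorised Resident (rule 4)? no — 1 of 3 hold (need ≥2) → not satisfied.
rule 11 — Class-P Beneficiary: the claimant is habitually resident in the territory? no; the claimant has been resident for the qualifying period? no; the claimant's partner is in remunerative employment? yes — 1 of 3 hold (need ≥2) → not satisfied.
rule 3 — Qualifying Household: [not a Class-P Beneficiary (rule 11)? yes] AND [the claimant has submitted a valid means declaration? yes] → satisfied.
rule 1 — Accredited Beneficiary: the claimant is in receipt of a qualifying disability payment? yes; the claimant is a full-time student? yes; Qualifying Household (rule 3)? yes — 3 of 3 hold (need ≥2) → satisfied.
rule 6 — Chargeable Resident: [Approved Resident (rule 5)? no] OR [not an Accredited Beneficiary (rule 1)? no] → not satisfied.
rule 7 — Restricted Person: [the claimant has a dependent child? yes] AND [the claimant is available for work? yes] → satisfied.
rule 10 — Controlled Recipient: the claimant is not in receipt of a qualifying disability payment? no; not a Chargeable Resident (rule 6)? yes; Restricted Person (rule 7)? yes — 2 of 3 hold (need ≥2) → satisfied.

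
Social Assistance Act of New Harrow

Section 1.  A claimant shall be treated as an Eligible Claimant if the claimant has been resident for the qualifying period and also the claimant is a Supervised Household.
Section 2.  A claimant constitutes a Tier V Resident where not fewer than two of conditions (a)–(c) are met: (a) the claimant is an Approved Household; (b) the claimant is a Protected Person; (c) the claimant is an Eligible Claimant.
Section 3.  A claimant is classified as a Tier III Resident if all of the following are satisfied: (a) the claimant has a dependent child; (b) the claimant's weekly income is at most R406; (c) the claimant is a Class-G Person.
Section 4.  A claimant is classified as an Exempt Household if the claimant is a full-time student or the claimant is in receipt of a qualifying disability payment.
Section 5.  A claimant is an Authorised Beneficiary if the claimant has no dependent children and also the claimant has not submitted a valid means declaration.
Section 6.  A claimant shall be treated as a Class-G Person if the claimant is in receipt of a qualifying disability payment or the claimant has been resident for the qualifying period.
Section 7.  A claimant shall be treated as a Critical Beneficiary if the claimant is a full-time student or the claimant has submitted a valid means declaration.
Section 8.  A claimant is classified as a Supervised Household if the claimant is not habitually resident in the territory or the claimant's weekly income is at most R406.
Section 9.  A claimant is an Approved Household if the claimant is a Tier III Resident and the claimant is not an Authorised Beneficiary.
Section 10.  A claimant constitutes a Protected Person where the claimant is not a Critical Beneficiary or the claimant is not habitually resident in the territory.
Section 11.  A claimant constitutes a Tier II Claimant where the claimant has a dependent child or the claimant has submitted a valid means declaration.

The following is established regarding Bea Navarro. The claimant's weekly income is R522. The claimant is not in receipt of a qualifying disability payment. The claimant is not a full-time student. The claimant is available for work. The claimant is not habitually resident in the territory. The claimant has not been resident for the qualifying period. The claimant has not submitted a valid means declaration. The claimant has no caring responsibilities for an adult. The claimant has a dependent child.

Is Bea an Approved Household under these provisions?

No

section 6 — Class-G Person: [the claimant is in receipt of a qualifying disability payment? no] OR [the claimant has been resident for the qualifying period? no] → not satisfied.
section 3 — Tier III Resident: [the claimant has a dependent child? yes] AND [claimant's weekly income: R522 ≤ R406? no] AND [Class-G Person (section 6)? no] → not satisfied.
section 5 — Authorised Beneficiary: [the claimant has no dependent children? no] AND [the claimant has not submitted a valid means declaration? yes] → not satisfied.
section 9 — Approved Household: [Tier III Resident (section 3)? no] AND [not an Authorised Beneficiary (section 5)? yes] → not satisfied.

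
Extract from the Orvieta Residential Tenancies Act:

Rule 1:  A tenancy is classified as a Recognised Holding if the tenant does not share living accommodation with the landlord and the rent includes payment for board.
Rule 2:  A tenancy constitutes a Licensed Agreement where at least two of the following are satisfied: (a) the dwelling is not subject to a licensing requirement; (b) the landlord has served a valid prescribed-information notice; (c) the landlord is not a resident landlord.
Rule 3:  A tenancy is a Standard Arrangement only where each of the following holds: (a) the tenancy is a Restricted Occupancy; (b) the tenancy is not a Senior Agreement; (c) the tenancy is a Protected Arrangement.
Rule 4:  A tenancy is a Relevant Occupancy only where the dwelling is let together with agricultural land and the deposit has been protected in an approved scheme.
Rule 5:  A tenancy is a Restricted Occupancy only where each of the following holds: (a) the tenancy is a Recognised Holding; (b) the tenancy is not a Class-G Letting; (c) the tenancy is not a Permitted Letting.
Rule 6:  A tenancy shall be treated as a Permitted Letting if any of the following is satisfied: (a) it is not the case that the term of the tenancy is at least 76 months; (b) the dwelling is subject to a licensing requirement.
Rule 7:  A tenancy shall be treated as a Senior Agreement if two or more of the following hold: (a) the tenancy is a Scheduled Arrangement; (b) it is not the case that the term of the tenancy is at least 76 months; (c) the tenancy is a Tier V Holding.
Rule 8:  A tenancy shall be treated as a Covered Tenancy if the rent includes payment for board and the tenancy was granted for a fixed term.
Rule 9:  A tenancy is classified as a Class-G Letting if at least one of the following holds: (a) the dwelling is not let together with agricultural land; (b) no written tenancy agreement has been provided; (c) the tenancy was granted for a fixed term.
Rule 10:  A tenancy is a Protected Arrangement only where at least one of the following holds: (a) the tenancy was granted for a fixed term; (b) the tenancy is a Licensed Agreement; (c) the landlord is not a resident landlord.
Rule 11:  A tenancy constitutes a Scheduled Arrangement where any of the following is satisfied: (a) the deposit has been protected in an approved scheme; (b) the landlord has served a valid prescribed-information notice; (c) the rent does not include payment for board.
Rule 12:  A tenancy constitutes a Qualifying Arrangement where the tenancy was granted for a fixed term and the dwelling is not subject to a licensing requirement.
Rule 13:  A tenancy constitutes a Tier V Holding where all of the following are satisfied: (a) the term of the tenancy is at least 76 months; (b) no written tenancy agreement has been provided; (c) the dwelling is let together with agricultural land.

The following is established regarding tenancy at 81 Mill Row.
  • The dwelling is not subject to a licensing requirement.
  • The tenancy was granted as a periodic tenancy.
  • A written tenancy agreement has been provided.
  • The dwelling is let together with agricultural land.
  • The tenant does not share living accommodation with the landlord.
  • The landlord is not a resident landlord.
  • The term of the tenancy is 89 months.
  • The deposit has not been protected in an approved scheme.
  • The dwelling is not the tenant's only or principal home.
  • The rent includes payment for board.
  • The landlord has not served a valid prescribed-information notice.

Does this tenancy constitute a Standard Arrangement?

Yes

rule 1 — Recognised Holding: [the tenant does not share living accommodation with the landlord? yes] AND [the rent includes payment for board? yes] → satisfied.
rule 9 — Class-G Letting: [the dwelling is not let together with agricultural land? no] OR [no written tenancy agreement has been provided? no] OR [the tenancy was granted for a fixed term? no] → not satisfied.
rule 6 — Permitted Letting: [term of the tenancy: 89 months ≥ 76 months? yes, so negated condition no] OR [the dwelling is subject to a licensing requirement? no] → not satisfied.
rule 5 — Restricted Occupancy: [Recognised Holding (rule 1)? yes] AND [not a Class-G Letting (rule 9)? yes] AND [not a Permitted Letting (rule 6)? yes] → satisfied.
rule 11 — Scheduled Arrangement: [the deposit has been protected in an approved scheme? no] OR [the landlord has served a valid prescribed-information notice? no] OR [the rent does not include payment for board? no] → not satisfied.
rule 13 — Tier V Holding: [term of the tenancy: 89 months ≥ 76 months? yes] AND [no written tenancy agreement has been provided? no] AND [the dwelling is let together with agricultural land? yes] → not satisfied.
rule 7 — Senior Agreement: Scheduled Arrangement (rule 11)? no; term of the tenancy: 89 months ≥ 76 months? yes, so negated condition no; Tier V Holding (rule 13)? no — 0 of 3 hold (need ≥2) → not satisfied.
rule 2 — Licensed Agreement: the dwelling is not subject to a licensing requirement? yes; the landlord has served a valid prescribed-information notice? no; the landlord is not a resident landlord? yes — 2 of 3 hold (need ≥2) → satisfied.
rule 10 — Protected Arrangement: [the tenancy was granted for a fixed term? no] OR [Licensed Agreement (rule 2)? yes] OR [the landlord is not a resident landlord? yes] → satisfied.
rule 3 — Standard Arrangement: [Restricted Occupancy (rule 5)? yes] AND [not a Senior Agreement (rule 7)? yes] AND [Protected Arrangement (rule 10)? yes] → satisfied.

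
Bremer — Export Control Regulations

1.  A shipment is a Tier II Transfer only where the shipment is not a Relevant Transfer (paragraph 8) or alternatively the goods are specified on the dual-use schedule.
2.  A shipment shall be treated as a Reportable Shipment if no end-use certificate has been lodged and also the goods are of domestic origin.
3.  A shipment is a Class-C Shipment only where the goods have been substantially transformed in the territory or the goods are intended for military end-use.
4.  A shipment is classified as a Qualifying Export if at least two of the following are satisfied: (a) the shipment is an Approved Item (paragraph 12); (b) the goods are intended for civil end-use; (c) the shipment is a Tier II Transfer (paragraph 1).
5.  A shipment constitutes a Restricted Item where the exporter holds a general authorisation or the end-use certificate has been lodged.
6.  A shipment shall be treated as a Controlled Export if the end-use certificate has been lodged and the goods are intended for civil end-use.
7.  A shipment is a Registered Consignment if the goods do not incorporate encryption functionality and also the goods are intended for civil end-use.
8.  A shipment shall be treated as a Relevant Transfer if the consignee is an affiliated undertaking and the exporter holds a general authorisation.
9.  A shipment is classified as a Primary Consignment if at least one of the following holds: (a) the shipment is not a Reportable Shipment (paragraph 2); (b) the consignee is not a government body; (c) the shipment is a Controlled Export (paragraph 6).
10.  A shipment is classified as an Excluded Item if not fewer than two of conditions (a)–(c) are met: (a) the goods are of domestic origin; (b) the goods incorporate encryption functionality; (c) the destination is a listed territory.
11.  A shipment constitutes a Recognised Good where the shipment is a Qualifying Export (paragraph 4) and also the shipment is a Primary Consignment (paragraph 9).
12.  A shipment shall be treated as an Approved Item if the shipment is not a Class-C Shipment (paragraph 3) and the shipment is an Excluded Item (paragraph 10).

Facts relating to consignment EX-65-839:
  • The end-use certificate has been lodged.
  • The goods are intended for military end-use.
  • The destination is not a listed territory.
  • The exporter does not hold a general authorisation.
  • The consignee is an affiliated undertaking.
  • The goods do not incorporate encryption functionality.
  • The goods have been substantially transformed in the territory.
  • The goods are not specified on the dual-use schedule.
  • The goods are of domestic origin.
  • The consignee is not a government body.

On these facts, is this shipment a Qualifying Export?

paragraph 3 — Class-C Shipment: [the goods have been substantially transformed in the territory? yes] OR [the goods are intended for military end-use? yes] → satisfied.
paragraph 10 — Excluded Item: the goods are of domestic origin? yes; the goods incorporate encryption functionality? no; the destination is a listed territory? no — 1 of 3 hold (need ≥2) → not satisfied.
paragraph 12 — Approved Item: [not a Class-C Shipment (paragraph 3)? no] AND [Excluded Item (paragraph 10)? no] → not satisfied.
paragraph 8 — Relevant Transfer: [the consignee is an affiliated undertaking? yes] AND [the exporter holds a general authorisation? no] → not satisfied.
paragraph 1 — Tier II Transfer: [not a Relevant Transfer (paragraph 8)? yes] OR [the goods are specified on the dual-use schedule? no] → satisfied.
paragraph 4 — Qualifying Export: Approved Item (paragraph 12)? no; the goods are intended for civil end-use? no; Tier II Transfer (paragraph 1)? yes — 1 of 3 hold (need ≥2) → not satisfied.

No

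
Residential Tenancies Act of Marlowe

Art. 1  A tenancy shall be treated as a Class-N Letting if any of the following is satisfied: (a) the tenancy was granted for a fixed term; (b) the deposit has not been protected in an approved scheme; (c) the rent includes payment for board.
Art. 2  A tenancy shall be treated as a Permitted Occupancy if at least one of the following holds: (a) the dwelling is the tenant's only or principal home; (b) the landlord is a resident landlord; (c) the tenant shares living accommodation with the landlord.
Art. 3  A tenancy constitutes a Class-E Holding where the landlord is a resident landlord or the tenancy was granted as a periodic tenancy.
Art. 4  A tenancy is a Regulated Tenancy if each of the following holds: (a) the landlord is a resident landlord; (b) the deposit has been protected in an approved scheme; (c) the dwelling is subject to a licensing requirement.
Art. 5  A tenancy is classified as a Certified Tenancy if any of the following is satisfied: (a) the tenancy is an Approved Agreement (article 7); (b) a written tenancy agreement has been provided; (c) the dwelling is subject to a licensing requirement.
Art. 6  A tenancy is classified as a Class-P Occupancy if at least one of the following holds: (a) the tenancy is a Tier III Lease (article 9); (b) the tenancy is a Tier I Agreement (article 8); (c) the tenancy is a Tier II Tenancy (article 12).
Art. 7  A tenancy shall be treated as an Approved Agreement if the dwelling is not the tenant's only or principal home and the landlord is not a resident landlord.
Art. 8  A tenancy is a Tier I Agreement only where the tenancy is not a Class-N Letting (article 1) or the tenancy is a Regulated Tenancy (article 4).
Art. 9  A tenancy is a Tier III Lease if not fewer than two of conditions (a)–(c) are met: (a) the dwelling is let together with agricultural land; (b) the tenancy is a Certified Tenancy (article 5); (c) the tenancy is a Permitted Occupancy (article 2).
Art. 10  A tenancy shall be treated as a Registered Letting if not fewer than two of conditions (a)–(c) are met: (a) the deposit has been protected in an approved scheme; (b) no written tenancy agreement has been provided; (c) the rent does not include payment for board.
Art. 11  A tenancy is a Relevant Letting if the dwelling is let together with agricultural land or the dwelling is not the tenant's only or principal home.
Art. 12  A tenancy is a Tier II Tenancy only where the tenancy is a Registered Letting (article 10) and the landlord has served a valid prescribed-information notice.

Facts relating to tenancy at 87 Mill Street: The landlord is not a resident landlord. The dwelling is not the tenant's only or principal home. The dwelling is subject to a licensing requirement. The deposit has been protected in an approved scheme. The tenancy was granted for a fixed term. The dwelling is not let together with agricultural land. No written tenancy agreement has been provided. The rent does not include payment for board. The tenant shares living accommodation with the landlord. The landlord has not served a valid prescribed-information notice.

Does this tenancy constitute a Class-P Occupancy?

Yes

article 7 — Approved Agreement: [the dwelling is not the tenant's only or principal home? yes] AND [the landlord is not a resident landlord? yes] → satisfied.
article 5 — Certified Tenancy: [Approved Agreement (article 7)? yes] OR [a written tenancy agreement has been provided? no] OR [the dwelling is subject to a licensing requirement? yes] → satisfied.
article 2 — Permitted Occupancy: [the dwelling is the tenant's only or principal home? no] OR [the landlord is a resident landlord? no] OR [the tenant shares living accommodation with the landlord? yes] → satisfied.
article 9 — Tier III Lease: the dwelling is let together with agricultural land? no; Certified Tenancy (article 5)? yes; Permitted Occupancy (article 2)? yes — 2 of 3 hold (need ≥2) → satisfied.
article 1 — Class-N Letting: [the tenancy was granted for a fixed term? yes] OR [the deposit has not been protected in an approved scheme? no] OR [the rent includes payment for board? no] → satisfied.
article 4 — Regulated Tenancy: [the landlord is a resident landlord? no] AND [the deposit has been protected in an approved scheme? yes] AND [the dwelling is subject to a licensing requirement? yes] → not satisfied.
article 8 — Tier I Agreement: [not a Class-N Letting (article 1)? no] OR [Regulated Tenancy (article 4)? no] → not satisfied.
article 10 — Registered Letting: the deposit has been protected in an approved scheme? yes; no written tenancy agreement has been provided? yes; the rent does not include payment for board? yes — 3 of 3 hold (need ≥2) → satisfied.
article 12 — Tier II Tenancy: [Registered Letting (article 10)? yes] AND [the landlord has served a valid prescribed-information notice? no] → not satisfied.
article 6 — Class-P Occupancy: [Tier III Lease (article 9)? yes] OR [Tier I Agreement (article 8)? no] OR [Tier II Tenancy (article 12)? no] → satisfied.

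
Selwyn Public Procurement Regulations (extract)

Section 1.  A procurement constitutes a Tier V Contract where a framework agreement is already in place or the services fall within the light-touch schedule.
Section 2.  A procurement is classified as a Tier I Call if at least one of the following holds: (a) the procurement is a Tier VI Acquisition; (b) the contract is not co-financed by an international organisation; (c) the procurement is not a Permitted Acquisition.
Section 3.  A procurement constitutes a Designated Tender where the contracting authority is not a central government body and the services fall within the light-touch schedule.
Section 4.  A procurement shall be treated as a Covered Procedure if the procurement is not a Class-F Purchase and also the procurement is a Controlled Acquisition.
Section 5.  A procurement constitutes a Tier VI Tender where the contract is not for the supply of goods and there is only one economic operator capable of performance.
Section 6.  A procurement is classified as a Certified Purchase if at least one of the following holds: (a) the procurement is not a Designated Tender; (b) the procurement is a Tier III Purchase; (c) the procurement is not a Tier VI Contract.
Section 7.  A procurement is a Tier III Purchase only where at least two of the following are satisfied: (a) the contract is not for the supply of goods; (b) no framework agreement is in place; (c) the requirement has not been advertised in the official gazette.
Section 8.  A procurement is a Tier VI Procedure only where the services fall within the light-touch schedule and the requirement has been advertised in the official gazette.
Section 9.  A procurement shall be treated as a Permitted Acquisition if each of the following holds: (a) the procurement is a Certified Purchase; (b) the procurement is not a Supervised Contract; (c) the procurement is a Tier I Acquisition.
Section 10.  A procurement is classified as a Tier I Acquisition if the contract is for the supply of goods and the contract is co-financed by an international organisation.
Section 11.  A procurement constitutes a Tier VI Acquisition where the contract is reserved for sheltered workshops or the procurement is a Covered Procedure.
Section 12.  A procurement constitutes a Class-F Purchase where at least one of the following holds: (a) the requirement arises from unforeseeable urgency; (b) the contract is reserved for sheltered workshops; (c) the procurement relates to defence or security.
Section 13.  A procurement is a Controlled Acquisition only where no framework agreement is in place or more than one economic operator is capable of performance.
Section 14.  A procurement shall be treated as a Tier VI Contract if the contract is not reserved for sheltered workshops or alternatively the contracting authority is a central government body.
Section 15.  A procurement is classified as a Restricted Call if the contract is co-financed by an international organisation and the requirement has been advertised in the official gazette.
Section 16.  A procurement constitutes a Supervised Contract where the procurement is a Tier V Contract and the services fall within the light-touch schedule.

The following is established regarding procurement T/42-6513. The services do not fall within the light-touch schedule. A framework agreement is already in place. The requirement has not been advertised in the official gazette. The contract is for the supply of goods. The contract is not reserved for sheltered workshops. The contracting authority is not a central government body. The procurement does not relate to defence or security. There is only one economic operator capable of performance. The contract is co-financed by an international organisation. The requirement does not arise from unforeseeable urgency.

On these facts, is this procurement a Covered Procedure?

Under section 12: the requirement arises from unforeseeable urgency? no; or the contract is reserved for sheltered workshops? no; or the procurement relates to defence or security? no. So the procurement is not a Class-F Purchase.
Under section 13: no framework agreement is in place? no; or more than one economic operator is capable of performance? no. So the procurement is not a Controlled Acquisition.
Under section 4: not a Class-F Purchase (section 12)? yes; and Controlled Acquisition (section 13)? no. So the procurement is not a Covered Procedure.

No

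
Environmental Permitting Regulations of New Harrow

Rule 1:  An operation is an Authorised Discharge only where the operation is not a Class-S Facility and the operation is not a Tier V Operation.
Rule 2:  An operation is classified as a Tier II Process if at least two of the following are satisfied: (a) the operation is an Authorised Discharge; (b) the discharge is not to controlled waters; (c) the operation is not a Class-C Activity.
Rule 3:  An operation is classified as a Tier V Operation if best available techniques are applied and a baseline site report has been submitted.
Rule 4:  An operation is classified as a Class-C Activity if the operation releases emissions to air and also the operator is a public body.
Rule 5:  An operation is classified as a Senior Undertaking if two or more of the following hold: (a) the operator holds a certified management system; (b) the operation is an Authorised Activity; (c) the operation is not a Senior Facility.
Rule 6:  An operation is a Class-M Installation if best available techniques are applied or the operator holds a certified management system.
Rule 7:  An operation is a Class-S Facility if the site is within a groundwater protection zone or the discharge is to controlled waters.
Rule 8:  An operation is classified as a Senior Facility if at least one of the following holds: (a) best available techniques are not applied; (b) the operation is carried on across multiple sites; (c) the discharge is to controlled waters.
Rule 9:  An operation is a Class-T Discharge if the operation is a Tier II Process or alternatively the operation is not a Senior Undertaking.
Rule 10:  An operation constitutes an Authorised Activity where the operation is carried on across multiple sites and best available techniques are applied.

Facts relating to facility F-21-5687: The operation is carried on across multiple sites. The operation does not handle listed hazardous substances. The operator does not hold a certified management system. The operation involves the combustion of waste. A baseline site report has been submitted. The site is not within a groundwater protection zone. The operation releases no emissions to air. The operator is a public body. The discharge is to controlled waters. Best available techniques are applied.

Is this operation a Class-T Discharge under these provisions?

Yes

rule 7 — Class-S Facility: [the site is within a groundwater protection zone? no] OR [the discharge is to controlled waters? yes] → satisfied.
rule 3 — Tier V Operation: [best available techniques are applied? yes] AND [a baseline site report has been submitted? yes] → satisfied.
rule 1 — Authorised Discharge: [not a Class-S Facility (rule 7)? no] AND [not a Tier V Operation (rule 3)? no] → not satisfied.
rule 4 — Class-C Activity: [the operation releases emissions to air? no] AND [the operator is a public body? yes] → not satisfied.
rule 2 — Tier II Process: Authorised Discharge (rule 1)? no; the discharge is not to controlled waters? no; not a Class-C Activity (rule 4)? yes — 1 of 3 hold (need ≥2) → not satisfied.
rule 10 — Authorised Activity: [the operation is carried on across multiple sites? yes] AND [best available techniques are applied? yes] → satisfied.
rule 8 — Senior Facility: [best available techniques are not applied? no] OR [the operation is carried on across multiple sites? yes] OR [the discharge is to controlled waters? yes] → satisfied.
rule 5 — Senior Undertaking: the operator holds a certified management system? no; Authorised Activity (rule 10)? yes; not a Senior Facility (rule 8)? no — 1 of 3 hold (need ≥2) → not satisfied.
rule 9 — Class-T Discharge: [Tier II Process (rule 2)? no] OR [not a Senior Undertaking (rule 5)? yes] → satisfied.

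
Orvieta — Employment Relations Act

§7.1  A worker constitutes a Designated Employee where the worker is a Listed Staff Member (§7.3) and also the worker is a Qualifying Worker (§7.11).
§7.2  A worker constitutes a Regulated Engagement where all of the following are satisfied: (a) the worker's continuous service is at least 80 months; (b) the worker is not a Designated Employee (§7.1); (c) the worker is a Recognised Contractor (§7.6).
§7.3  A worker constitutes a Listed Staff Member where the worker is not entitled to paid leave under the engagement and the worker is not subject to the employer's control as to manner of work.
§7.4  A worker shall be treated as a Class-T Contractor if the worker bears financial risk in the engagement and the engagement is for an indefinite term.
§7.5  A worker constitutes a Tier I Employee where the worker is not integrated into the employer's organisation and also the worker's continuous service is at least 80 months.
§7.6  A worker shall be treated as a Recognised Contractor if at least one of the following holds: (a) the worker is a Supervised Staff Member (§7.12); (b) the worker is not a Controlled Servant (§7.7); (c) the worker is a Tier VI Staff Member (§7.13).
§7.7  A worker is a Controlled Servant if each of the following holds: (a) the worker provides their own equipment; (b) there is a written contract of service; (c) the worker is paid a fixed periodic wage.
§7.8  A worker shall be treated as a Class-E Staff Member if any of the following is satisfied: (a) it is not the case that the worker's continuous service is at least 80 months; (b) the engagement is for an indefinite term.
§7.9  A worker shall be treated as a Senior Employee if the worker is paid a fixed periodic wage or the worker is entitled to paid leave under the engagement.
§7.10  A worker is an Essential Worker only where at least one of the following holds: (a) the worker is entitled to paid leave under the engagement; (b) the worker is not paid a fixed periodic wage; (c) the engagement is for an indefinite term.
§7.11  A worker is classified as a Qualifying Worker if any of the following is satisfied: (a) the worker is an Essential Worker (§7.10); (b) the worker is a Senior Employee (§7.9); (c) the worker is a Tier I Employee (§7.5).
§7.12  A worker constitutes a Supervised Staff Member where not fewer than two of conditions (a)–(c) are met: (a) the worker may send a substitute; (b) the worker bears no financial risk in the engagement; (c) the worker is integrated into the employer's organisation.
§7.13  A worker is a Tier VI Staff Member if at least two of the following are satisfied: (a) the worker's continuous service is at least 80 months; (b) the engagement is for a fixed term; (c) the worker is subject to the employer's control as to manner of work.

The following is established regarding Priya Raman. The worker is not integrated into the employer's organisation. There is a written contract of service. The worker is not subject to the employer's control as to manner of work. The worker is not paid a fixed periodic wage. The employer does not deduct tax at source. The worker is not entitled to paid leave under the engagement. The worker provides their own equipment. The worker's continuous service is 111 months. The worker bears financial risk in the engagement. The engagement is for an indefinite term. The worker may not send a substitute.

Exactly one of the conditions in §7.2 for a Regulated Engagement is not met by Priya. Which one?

§7.3 — Listed Staff Member: [the worker is not entitled to paid leave under the engagement? yes] AND [the worker is not subject to the employer's control as to manner of work? yes] → satisfied.
§7.10 — Essential Worker: [the worker is entitled to paid leave under the engagement? no] OR [the worker is not paid a fixed periodic wage? yes] OR [the engagement is for an indefinite term? yes] → satisfied.
§7.9 — Senior Employee: [the worker is paid a fixed periodic wage? no] OR [the worker is entitled to paid leave under the engagement? no] → not satisfied.
§7.5 — Tier I Employee: [the worker is not integrated into the employer's organisation? yes] AND [worker's continuous service: 111 months ≥ 80 months? yes] → satisfied.
§7.11 — Qualifying Worker: [Essential Worker (§7.10)? yes] OR [Senior Employee (§7.9)? no] OR [Tier I Employee (§7.5)? yes] → satisfied.
§7.1 — Designated Employee: [Listed Staff Member (§7.3)? yes] AND [Qualifying Worker (§7.11)? yes] → satisfied.
§7.12 — Supervised Staff Member: the worker may send a substitute? no; the worker bears no financial risk in the engagement? no; the worker is integrated into the employer's organisation? no — 0 of 3 hold (need ≥2) → not satisfied.
§7.7 — Controlled Servant: [the worker provides their own equipment? yes] AND [there is a written contract of service? yes] AND [the worker is paid a fixed periodic wage? no] → not satisfied.
§7.13 — Tier VI Staff Member: worker's continuous service: 111 months ≥ 80 months? yes; the engagement is for a fixed term? no; the worker is subject to the employer's control as to manner of work? no — 1 of 3 hold (need ≥2) → not satisfied.
§7.6 — Recognised Contractor: [Supervised Staff Member (§7.12)? no] OR [not a Controlled Servant (§7.7)? yes] OR [Tier VI Staff Member (§7.13)? no] → satisfied.
§7.2 — Regulated Engagement: [worker's continuous service: 111 months ≥ 80 months? yes] AND [not a Designated Employee (§7.1)? no] AND [Recognised Contractor (§7.6)? yes] → not satisfied.

Designated Employee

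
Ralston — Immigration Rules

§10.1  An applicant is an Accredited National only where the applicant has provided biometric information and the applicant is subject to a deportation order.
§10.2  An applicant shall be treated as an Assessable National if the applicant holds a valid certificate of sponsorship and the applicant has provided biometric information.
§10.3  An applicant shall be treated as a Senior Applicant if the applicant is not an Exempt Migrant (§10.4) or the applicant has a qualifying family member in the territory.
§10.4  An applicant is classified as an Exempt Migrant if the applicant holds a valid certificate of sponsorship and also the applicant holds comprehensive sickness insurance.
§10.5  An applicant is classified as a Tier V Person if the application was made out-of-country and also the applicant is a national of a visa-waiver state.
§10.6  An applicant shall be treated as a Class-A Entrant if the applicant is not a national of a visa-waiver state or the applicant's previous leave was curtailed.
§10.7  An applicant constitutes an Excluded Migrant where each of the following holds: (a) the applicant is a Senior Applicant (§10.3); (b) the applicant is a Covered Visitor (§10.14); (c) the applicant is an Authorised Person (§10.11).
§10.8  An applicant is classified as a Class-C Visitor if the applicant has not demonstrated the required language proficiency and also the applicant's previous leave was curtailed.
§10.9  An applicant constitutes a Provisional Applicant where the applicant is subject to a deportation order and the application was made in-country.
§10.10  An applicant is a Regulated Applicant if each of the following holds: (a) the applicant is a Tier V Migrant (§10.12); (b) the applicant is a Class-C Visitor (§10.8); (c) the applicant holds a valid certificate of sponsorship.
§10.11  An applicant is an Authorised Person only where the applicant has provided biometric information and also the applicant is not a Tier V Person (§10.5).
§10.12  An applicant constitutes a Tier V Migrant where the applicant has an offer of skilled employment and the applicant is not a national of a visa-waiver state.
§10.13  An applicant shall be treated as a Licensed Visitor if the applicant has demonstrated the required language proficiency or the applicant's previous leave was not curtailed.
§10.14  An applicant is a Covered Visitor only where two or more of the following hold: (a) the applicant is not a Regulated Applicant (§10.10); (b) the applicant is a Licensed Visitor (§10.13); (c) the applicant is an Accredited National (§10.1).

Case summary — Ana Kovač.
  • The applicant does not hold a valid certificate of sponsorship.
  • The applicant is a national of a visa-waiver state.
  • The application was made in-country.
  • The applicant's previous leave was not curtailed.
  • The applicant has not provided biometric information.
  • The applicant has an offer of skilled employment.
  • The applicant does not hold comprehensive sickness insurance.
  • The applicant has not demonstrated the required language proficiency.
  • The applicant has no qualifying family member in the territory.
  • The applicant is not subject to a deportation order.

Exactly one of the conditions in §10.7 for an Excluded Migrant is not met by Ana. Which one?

Authorised Person

Under §10.4: the applicant holds a valid certificate of sponsorship? no; and the applicant holds comprehensive sickness insurance? no. So the applicant is not an Exempt Migrant.
Under §10.3: not an Exempt Migrant (§10.4)? yes; or the applicant has a qualifying family member in the territory? no. So the applicant is a Senior Applicant.
Under §10.12: the applicant has an offer of skilled employment? yes; and the applicant is not a national of a visa-waiver state? no. So the applicant is not a Tier V Migrant.
Under §10.8: the applicant has not demonstrated the required language proficiency? yes; and the applicant's previous leave was curtailed? no. So the applicant is not a Class-C Visitor.
Under §10.10: Tier V Migrant (§10.12)? no; and Class-C Visitor (§10.8)? no; and the applicant holds a valid certificate of sponsorship? no. So the applicant is not a Regulated Applicant.
Under §10.13: the applicant has demonstrated the required language proficiency? no; or the applicant's previous leave was not curtailed? yes. So the applicant is a Licensed Visitor.
Under §10.1: the applicant has provided biometric information? no; and the applicant is subject to a deportation order? no. So the applicant is not an Accredited National.
Under §10.14: not a Regulated Applicant (§10.10)? yes; Licensed Visitor (§10.13)? yes; Accredited National (§10.1)? no — 2 of 3 hold (need ≥2) → satisfied.
Under §10.5: the application was made out-of-country? no; and the applicant is a national of a visa-waiver state? yes. So the applicant is not a Tier V Person.
Under §10.11: the applicant has provided biometric information? no; and not a Tier V Person (§10.5)? yes. So the applicant is not an Authorised Person.
Under §10.7: Senior Applicant (§10.3)? yes; and Covered Visitor (§10.14)? yes; and Authorised Person (§10.11)? no. So the applicant is not an Excluded Migrant.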